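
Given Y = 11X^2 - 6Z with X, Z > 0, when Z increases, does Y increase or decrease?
Y decreases

Taking the partial derivative:
∂Y/∂Z = -6

∂Y/∂Z = -6 < 0 (assuming positive values)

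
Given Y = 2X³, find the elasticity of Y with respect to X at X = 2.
Elasticity = 3

Elasticity = (dY/dX) · (X/Y)

dY/dX = 6·X²
At X = 2: dY/dX = 24, Y = 16

Elasticity = 24 · (2 / 16) = 3

Interpretation: for a small percentage change in X, the percentage change in Y is approximately 3.00 times as large.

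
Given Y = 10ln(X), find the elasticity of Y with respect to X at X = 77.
Elasticity = 1/ln(77) ≈ 0.2302

Elasticity = (dY/dX) · (X/Y)

dY/dX = 10/X
At X = 77: dY/dX = 10/77, Y = 10·ln(77)

Elasticity = (10/77) · (77 / (10·ln(77))) = 1/ln(77) ≈ 0.2302

Interpretation: for a small percentage change in X, the percentage change in Y is approximately 0.23 times as large.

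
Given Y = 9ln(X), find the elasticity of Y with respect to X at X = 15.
Elasticity = 1/ln(15) ≈ 0.3693

Elasticity = (dY/dX) · (X/Y)

dY/dX = 9/X
At X = 15: dY/dX = 3/5, Y = 9·ln(15)

Elasticity = (3/5) · (15 / (9·ln(15))) = 1/ln(15) ≈ 0.3693

Interpretation: for a small percentage change in X, the percentage change in Y is approximately 0.37 times as large.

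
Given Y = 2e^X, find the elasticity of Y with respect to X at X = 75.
Elasticity = 75

Elasticity = (dY/dX) · (X/Y)

dY/dX = 2·e^X
At X = 75: dY/dX = 2·e^75, Y = 2·e^75

Elasticity = (2·e^75) · (75 / (2·e^75)) = 75

Interpretation: for a small percentage change in X, the percentage change in Y is approximately 75.00 times as large.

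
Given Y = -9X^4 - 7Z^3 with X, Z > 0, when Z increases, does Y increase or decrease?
Y decreases

Taking the partial derivative:
∂Y/∂Z = -21Z^2

∂Y/∂Z = -21Z^2 < 0 (assuming positive values)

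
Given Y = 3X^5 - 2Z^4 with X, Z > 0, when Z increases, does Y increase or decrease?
Y decreases

Taking the partial derivative:
∂Y/∂Z = -8Z^3

∂Y/∂Z = -8Z^3 < 0 (assuming positive values)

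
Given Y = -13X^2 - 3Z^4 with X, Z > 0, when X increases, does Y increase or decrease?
Y decreases

Taking the partial derivative:
∂Y/∂X = -26X

∂Y/∂X = -26X < 0 (assuming positive values)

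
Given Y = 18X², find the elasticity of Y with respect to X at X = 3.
Elasticity = 2

Elasticity = (dY/dX) · (X/Y)

dY/dX = 36·X
At X = 3: dY/dX = 108, Y = 162

Elasticity = 108 · (3 / 162) = 2

Interpretation: for a small percentage change in X, the percentage change in Y is approximately 2.00 times as large.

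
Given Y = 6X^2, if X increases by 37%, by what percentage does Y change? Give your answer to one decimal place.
87.7%

For Y = 6X^2:
If X → X(1 + 0.37)
Then Y → Y · (1 + 0.37)^2
     = Y · 1.8769

Percentage change = ((1 + 0.37)^2 − 1) × 100% ≈ 87.7%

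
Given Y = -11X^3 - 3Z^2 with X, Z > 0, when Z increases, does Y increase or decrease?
Y decreases

Taking the partial derivative:
∂Y/∂Z = -6Z

∂Y/∂Z = -6Z < 0 (assuming positive values)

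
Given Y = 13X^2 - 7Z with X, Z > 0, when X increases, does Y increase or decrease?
Y increases

Taking the partial derivative:
∂Y/∂X = 26X

∂Y/∂X = 26X > 0 (assuming positive values)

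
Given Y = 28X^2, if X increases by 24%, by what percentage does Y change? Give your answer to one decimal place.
53.8%

For Y = 28X^2:
If X → X(1 + 0.24)
Then Y → Y · (1 + 0.24)^2
     = Y · 1.5376

Percentage change = ((1 + 0.24)^2 − 1) × 100% ≈ 53.8%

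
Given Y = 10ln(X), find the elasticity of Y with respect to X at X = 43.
Elasticity = 1/ln(43) ≈ 0.2659

Elasticity = (dY/dX) · (X/Y)

dY/dX = 10/X
At X = 43: dY/dX = 10/43, Y = 10·ln(43)

Elasticity = (10/43) · (43 / (10·ln(43))) = 1/ln(43) ≈ 0.2659

Interpretation: for a small percentage change in X, the percentage change in Y is approximately 0.27 times as large.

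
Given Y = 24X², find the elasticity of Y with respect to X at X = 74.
Elasticity = 2

Elasticity = (dY/dX) · (X/Y)

dY/dX = 48·X
At X = 74: dY/dX = 3552, Y = 131424

Elasticity = 3552 · (74 / 131424) = 2

Interpretation: for a small percentage change in X, the percentage change in Y is approximately 2.00 times as large.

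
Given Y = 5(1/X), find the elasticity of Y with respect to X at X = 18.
Elasticity = -1

Elasticity = (dY/dX) · (X/Y)

dY/dX = -5/X²
At X = 18: dY/dX = -5/324, Y = 5/18

Elasticity = (-5/324) · (18 / (5/18)) = -1

Interpretation: for a small percentage change in X, the percentage change in Y is approximately -1.00 times as large.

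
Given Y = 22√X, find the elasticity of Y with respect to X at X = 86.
Elasticity = 1/2

Elasticity = (dY/dX) · (X/Y)

dY/dX = 11/√X
At X = 86: dY/dX = 11·√86/86, Y = 22·√86

Elasticity = (11·√86/86) · (86 / (22·√86)) = 1/2

Interpretation: for a small percentage change in X, the percentage change in Y is approximately 0.50 times as large.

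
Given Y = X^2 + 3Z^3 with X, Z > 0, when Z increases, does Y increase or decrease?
Y increases

Taking the partial derivative:
∂Y/∂Z = 9Z^2

∂Y/∂Z = 9Z^2 > 0 (assuming positive values)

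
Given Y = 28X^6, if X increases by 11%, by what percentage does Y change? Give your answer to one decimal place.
87.0%

For Y = 28X^6:
If X → X(1 + 0.11)
Then Y → Y · (1 + 0.11)^6
     ≈ Y · 1.8704

Percentage change = ((1 + 0.11)^6 − 1) × 100% ≈ 87.0%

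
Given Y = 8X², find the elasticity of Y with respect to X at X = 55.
Elasticity = 2

Elasticity = (dY/dX) · (X/Y)

dY/dX = 16·X
At X = 55: dY/dX = 880, Y = 24200

Elasticity = 880 · (55 / 24200) = 2

Interpretation: for a small percentage change in X, the percentage change in Y is approximately 2.00 times as large.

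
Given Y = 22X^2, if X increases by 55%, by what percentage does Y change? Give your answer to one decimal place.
140.3%

For Y = 22X^2:
If X → X(1 + 0.55)
Then Y → Y · (1 + 0.55)^2
     = Y · 2.4025

Percentage change = ((1 + 0.55)^2 − 1) × 100% ≈ 140.3%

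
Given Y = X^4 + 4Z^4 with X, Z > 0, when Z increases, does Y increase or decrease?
Y increases

Taking the partial derivative:
∂Y/∂Z = 16Z^3

∂Y/∂Z = 16Z^3 > 0 (assuming positive values)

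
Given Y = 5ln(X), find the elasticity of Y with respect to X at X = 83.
Elasticity = 1/ln(83) ≈ 0.2263

Elasticity = (dY/dX) · (X/Y)

dY/dX = 5/X
At X = 83: dY/dX = 5/83, Y = 5·ln(83)

Elasticity = (5/83) · (83 / (5·ln(83))) = 1/ln(83) ≈ 0.2263

Interpretation: for a small percentage change in X, the percentage change in Y is approximately 0.23 times as large.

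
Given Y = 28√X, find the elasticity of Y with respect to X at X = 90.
Elasticity = 1/2

Elasticity = (dY/dX) · (X/Y)

dY/dX = 14/√X
At X = 90: dY/dX = 7·√10/15, Y = 84·√10

Elasticity = (7·√10/15) · (90 / (84·√10)) = 1/2

Interpretation: for a small percentage change in X, the percentage change in Y is approximately 0.50 times as large.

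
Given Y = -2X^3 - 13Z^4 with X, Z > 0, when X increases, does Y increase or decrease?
Y decreases

Taking the partial derivative:
∂Y/∂X = -6X^2

∂Y/∂X = -6X^2 < 0 (assuming positive values)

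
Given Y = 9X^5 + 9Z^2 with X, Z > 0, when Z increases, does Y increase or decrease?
Y increases

Taking the partial derivative:
∂Y/∂Z = 18Z

∂Y/∂Z = 18Z > 0 (assuming positive values)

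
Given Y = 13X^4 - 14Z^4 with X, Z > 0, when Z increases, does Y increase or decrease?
Y decreases

Taking the partial derivative:
∂Y/∂Z = -56Z^3

∂Y/∂Z = -56Z^3 < 0 (assuming positive values)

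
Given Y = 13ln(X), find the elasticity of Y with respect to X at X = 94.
Elasticity = 1/ln(94) ≈ 0.2201

Elasticity = (dY/dX) · (X/Y)

dY/dX = 13/X
At X = 94: dY/dX = 13/94, Y = 13·ln(94)

Elasticity = (13/94) · (94 / (13·ln(94))) = 1/ln(94) ≈ 0.2201

Interpretation: for a small percentage change in X, the percentage change in Y is approximately 0.22 times as large.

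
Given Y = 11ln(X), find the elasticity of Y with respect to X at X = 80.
Elasticity = 1/ln(80) ≈ 0.2282

Elasticity = (dY/dX) · (X/Y)

dY/dX = 11/X
At X = 80: dY/dX = 11/80, Y = 11·ln(80)

Elasticity = (11/80) · (80 / (11·ln(80))) = 1/ln(80) ≈ 0.2282

Interpretation: for a small percentage change in X, the percentage change in Y is approximately 0.23 times as large.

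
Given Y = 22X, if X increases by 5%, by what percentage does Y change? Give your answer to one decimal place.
5.0%

For Y = 22X:
If X → X(1 + 0.05)
Then Y → Y · (1 + 0.05)^1
     = Y · 1.0500

Percentage change = ((1 + 0.05)^1 − 1) × 100% = 5.0%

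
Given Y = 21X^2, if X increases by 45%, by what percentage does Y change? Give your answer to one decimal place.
110.3%

For Y = 21X^2:
If X → X(1 + 0.45)
Then Y → Y · (1 + 0.45)^2
     = Y · 2.1025

Percentage change = ((1 + 0.45)^2 − 1) × 100% ≈ 110.3%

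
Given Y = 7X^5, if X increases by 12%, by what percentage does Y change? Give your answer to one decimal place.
76.2%

For Y = 7X^5:
If X → X(1 + 0.12)
Then Y → Y · (1 + 0.12)^5
     ≈ Y · 1.7623

Percentage change = ((1 + 0.12)^5 − 1) × 100% ≈ 76.2%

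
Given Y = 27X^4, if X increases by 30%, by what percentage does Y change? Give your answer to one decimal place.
185.6%

For Y = 27X^4:
If X → X(1 + 0.3)
Then Y → Y · (1 + 0.3)^4
     = Y · 2.8561

Percentage change = ((1 + 0.3)^4 − 1) × 100% ≈ 185.6%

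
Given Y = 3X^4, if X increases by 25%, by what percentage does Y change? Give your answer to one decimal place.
144.1%

For Y = 3X^4:
If X → X(1 + 0.25)
Then Y → Y · (1 + 0.25)^4
     ≈ Y · 2.4414

Percentage change = ((1 + 0.25)^4 − 1) × 100% ≈ 144.1%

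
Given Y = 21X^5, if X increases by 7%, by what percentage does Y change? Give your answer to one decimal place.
40.3%

For Y = 21X^5:
If X → X(1 + 0.07)
Then Y → Y · (1 + 0.07)^5
     ≈ Y · 1.4026

Percentage change = ((1 + 0.07)^5 − 1) × 100% ≈ 40.3%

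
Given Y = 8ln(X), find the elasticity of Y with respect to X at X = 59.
Elasticity = 1/ln(59) ≈ 0.2452

Elasticity = (dY/dX) · (X/Y)

dY/dX = 8/X
At X = 59: dY/dX = 8/59, Y = 8·ln(59)

Elasticity = (8/59) · (59 / (8·ln(59))) = 1/ln(59) ≈ 0.2452

Interpretation: for a small percentage change in X, the percentage change in Y is approximately 0.25 times as large.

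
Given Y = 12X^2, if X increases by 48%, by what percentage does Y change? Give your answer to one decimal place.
119.0%

For Y = 12X^2:
If X → X(1 + 0.48)
Then Y → Y · (1 + 0.48)^2
     = Y · 2.1904

Percentage change = ((1 + 0.48)^2 − 1) × 100% ≈ 119.0%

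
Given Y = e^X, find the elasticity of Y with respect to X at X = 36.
Elasticity = 36

Elasticity = (dY/dX) · (X/Y)

dY/dX = e^X
At X = 36: dY/dX = e^36, Y = e^36

Elasticity = (e^36) · (36 / (e^36)) = 36

Interpretation: for a small percentage change in X, the percentage change in Y is approximately 36.00 times as large.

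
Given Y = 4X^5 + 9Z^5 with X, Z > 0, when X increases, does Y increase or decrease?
Y increases

Taking the partial derivative:
∂Y/∂X = 20X^4

∂Y/∂X = 20X^4 > 0 (assuming positive values)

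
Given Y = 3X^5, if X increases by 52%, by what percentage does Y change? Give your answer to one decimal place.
711.4%

For Y = 3X^5:
If X → X(1 + 0.52)
Then Y → Y · (1 + 0.52)^5
     ≈ Y · 8.1137

Percentage change = ((1 + 0.52)^5 − 1) × 100% ≈ 711.4%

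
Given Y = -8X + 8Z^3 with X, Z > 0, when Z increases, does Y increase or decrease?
Y increases

Taking the partial derivative:
∂Y/∂Z = 24Z^2

∂Y/∂Z = 24Z^2 > 0 (assuming positive values)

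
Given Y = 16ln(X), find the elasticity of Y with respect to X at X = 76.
Elasticity = 1/ln(76) ≈ 0.2309

Elasticity = (dY/dX) · (X/Y)

dY/dX = 16/X
At X = 76: dY/dX = 4/19, Y = 16·ln(76)

Elasticity = (4/19) · (76 / (16·ln(76))) = 1/ln(76) ≈ 0.2309

Interpretation: for a small percentage change in X, the percentage change in Y is approximately 0.23 times as large.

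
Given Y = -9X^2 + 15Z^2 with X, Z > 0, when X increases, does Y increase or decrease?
Y decreases

Taking the partial derivative:
∂Y/∂X = -18X

∂Y/∂X = -18X < 0 (assuming positive values)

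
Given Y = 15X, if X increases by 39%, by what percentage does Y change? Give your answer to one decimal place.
39.0%

For Y = 15X:
If X → X(1 + 0.39)
Then Y → Y · (1 + 0.39)^1
     = Y · 1.3900

Percentage change = ((1 + 0.39)^1 − 1) × 100% = 39.0%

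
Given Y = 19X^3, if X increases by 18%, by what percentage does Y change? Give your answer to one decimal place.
64.3%

For Y = 19X^3:
If X → X(1 + 0.18)
Then Y → Y · (1 + 0.18)^3
     ≈ Y · 1.6430

Percentage change = ((1 + 0.18)^3 − 1) × 100% ≈ 64.3%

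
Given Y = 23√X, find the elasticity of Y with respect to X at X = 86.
Elasticity = 1/2

Elasticity = (dY/dX) · (X/Y)

dY/dX = 23/(2·√X)
At X = 86: dY/dX = 23·√86/172, Y = 23·√86

Elasticity = (23·√86/172) · (86 / (23·√86)) = 1/2

Interpretation: for a small percentage change in X, the percentage change in Y is approximately 0.50 times as large.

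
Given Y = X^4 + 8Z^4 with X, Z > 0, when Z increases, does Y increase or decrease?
Y increases

Taking the partial derivative:
∂Y/∂Z = 32Z^3

∂Y/∂Z = 32Z^3 > 0 (assuming positive values)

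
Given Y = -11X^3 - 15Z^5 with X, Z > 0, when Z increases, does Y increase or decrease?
Y decreases

Taking the partial derivative:
∂Y/∂Z = -75Z^4

∂Y/∂Z = -75Z^4 < 0 (assuming positive values)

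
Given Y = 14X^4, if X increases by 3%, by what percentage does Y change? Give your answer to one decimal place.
12.6%

For Y = 14X^4:
If X → X(1 + 0.03)
Then Y → Y · (1 + 0.03)^4
     ≈ Y · 1.1255

Percentage change = ((1 + 0.03)^4 − 1) × 100% ≈ 12.6%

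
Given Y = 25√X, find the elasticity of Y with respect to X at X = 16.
Elasticity = 1/2

Elasticity = (dY/dX) · (X/Y)

dY/dX = 25/(2·√X)
At X = 16: dY/dX = 25/8, Y = 100

Elasticity = (25/8) · (16 / 100) = 1/2

Interpretation: for a small percentage change in X, the percentage change in Y is approximately 0.50 times as large.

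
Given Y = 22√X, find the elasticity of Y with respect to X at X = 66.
Elasticity = 1/2

Elasticity = (dY/dX) · (X/Y)

dY/dX = 11/√X
At X = 66: dY/dX = √66/6, Y = 22·√66

Elasticity = (√66/6) · (66 / (22·√66)) = 1/2

Interpretation: for a small percentage change in X, the percentage change in Y is approximately 0.50 times as large.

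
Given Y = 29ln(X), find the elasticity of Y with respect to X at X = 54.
Elasticity = 1/ln(54) ≈ 0.2507

Elasticity = (dY/dX) · (X/Y)

dY/dX = 29/X
At X = 54: dY/dX = 29/54, Y = 29·ln(54)

Elasticity = (29/54) · (54 / (29·ln(54))) = 1/ln(54) ≈ 0.2507

Interpretation: for a small percentage change in X, the percentage change in Y is approximately 0.25 times as large.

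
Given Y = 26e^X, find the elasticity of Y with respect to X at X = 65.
Elasticity = 65

Elasticity = (dY/dX) · (X/Y)

dY/dX = 26·e^X
At X = 65: dY/dX = 26·e^65, Y = 26·e^65

Elasticity = (26·e^65) · (65 / (26·e^65)) = 65

Interpretation: for a small percentage change in X, the percentage change in Y is approximately 65.00 times as large.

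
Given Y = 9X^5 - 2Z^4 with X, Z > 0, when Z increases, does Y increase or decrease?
Y decreases

Taking the partial derivative:
∂Y/∂Z = -8Z^3

∂Y/∂Z = -8Z^3 < 0 (assuming positive values)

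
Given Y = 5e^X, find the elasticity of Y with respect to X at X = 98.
Elasticity = 98

Elasticity = (dY/dX) · (X/Y)

dY/dX = 5·e^X
At X = 98: dY/dX = 5·e^98, Y = 5·e^98

Elasticity = (5·e^98) · (98 / (5·e^98)) = 98

Interpretation: for a small percentage change in X, the percentage change in Y is approximately 98.00 times as large.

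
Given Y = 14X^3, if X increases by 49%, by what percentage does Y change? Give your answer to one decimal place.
230.8%

For Y = 14X^3:
If X → X(1 + 0.49)
Then Y → Y · (1 + 0.49)^3
     ≈ Y · 3.3079

Percentage change = ((1 + 0.49)^3 − 1) × 100% ≈ 230.8%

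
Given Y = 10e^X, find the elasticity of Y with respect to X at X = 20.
Elasticity = 20

Elasticity = (dY/dX) · (X/Y)

dY/dX = 10·e^X
At X = 20: dY/dX = 10·e^20, Y = 10·e^20

Elasticity = (10·e^20) · (20 / (10·e^20)) = 20

Interpretation: for a small percentage change in X, the percentage change in Y is approximately 20.00 times as large.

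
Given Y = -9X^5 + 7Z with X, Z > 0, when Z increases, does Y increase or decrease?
Y increases

Taking the partial derivative:
∂Y/∂Z = 7

∂Y/∂Z = 7 > 0 (assuming positive values)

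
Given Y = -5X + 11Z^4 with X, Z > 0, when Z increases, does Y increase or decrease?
Y increases

Taking the partial derivative:
∂Y/∂Z = 44Z^3

∂Y/∂Z = 44Z^3 > 0 (assuming positive values)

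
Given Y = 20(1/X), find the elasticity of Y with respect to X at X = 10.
Elasticity = -1

Elasticity = (dY/dX) · (X/Y)

dY/dX = -20/X²
At X = 10: dY/dX = -1/5, Y = 2

Elasticity = (-1/5) · (10 / 2) = -1

Interpretation: for a small percentage change in X, the percentage change in Y is approximately -1.00 times as large.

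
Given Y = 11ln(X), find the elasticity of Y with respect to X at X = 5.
Elasticity = 1/ln(5) ≈ 0.6213

Elasticity = (dY/dX) · (X/Y)

dY/dX = 11/X
At X = 5: dY/dX = 11/5, Y = 11·ln(5)

Elasticity = (11/5) · (5 / (11·ln(5))) = 1/ln(5) ≈ 0.6213

Interpretation: for a small percentage change in X, the percentage change in Y is approximately 0.62 times as large.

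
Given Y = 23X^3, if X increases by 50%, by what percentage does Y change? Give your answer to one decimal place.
237.5%

For Y = 23X^3:
If X → X(1 + 0.5)
Then Y → Y · (1 + 0.5)^3
     = Y · 3.3750

Percentage change = ((1 + 0.5)^3 − 1) × 100% = 237.5%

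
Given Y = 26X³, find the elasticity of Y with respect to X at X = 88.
Elasticity = 3

Elasticity = (dY/dX) · (X/Y)

dY/dX = 78·X²
At X = 88: dY/dX = 604032, Y = 17718272

Elasticity = 604032 · (88 / 17718272) = 3

Interpretation: for a small percentage change in X, the percentage change in Y is approximately 3.00 times as large.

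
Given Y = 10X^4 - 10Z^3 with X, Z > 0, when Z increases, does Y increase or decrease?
Y decreases

Taking the partial derivative:
∂Y/∂Z = -30Z^2

∂Y/∂Z = -30Z^2 < 0 (assuming positive values)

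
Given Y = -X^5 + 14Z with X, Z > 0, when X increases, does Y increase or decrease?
Y decreases

Taking the partial derivative:
∂Y/∂X = -5X^4

∂Y/∂X = -5X^4 < 0 (assuming positive values)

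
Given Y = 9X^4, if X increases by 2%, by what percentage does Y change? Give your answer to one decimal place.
8.2%

For Y = 9X^4:
If X → X(1 + 0.02)
Then Y → Y · (1 + 0.02)^4
     ≈ Y · 1.0824

Percentage change = ((1 + 0.02)^4 − 1) × 100% ≈ 8.2%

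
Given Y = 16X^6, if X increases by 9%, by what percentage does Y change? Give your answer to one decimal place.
67.7%

For Y = 16X^6:
If X → X(1 + 0.09)
Then Y → Y · (1 + 0.09)^6
     ≈ Y · 1.6771

Percentage change = ((1 + 0.09)^6 − 1) × 100% ≈ 67.7%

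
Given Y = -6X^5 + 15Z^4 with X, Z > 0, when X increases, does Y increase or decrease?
Y decreases

Taking the partial derivative:
∂Y/∂X = -30X^4

∂Y/∂X = -30X^4 < 0 (assuming positive values)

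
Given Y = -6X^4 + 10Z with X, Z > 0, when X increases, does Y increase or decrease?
Y decreases

Taking the partial derivative:
∂Y/∂X = -24X^3

∂Y/∂X = -24X^3 < 0 (assuming positive values)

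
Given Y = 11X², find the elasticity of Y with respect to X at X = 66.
Elasticity = 2

Elasticity = (dY/dX) · (X/Y)

dY/dX = 22·X
At X = 66: dY/dX = 1452, Y = 47916

Elasticity = 1452 · (66 / 47916) = 2

Interpretation: for a small percentage change in X, the percentage change in Y is approximately 2.00 times as large.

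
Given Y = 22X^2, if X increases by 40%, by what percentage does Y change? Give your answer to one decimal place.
96.0%

For Y = 22X^2:
If X → X(1 + 0.4)
Then Y → Y · (1 + 0.4)^2
     = Y · 1.9600

Percentage change = ((1 + 0.4)^2 − 1) × 100% = 96.0%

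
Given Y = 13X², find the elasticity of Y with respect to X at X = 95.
Elasticity = 2

Elasticity = (dY/dX) · (X/Y)

dY/dX = 26·X
At X = 95: dY/dX = 2470, Y = 117325

Elasticity = 2470 · (95 / 117325) = 2

Interpretation: for a small percentage change in X, the percentage change in Y is approximately 2.00 times as large.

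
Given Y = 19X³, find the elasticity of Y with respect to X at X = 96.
Elasticity = 3

Elasticity = (dY/dX) · (X/Y)

dY/dX = 57·X²
At X = 96: dY/dX = 525312, Y = 16809984

Elasticity = 525312 · (96 / 16809984) = 3

Interpretation: for a small percentage change in X, the percentage change in Y is approximately 3.00 times as large.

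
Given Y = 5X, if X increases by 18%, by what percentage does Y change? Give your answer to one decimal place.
18.0%

For Y = 5X:
If X → X(1 + 0.18)
Then Y → Y · (1 + 0.18)^1
     = Y · 1.1800

Percentage change = ((1 + 0.18)^1 − 1) × 100% = 18.0%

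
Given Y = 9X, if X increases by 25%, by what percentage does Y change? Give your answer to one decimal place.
25.0%

For Y = 9X:
If X → X(1 + 0.25)
Then Y → Y · (1 + 0.25)^1
     = Y · 1.2500

Percentage change = ((1 + 0.25)^1 − 1) × 100% = 25.0%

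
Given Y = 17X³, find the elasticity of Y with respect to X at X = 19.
Elasticity = 3

Elasticity = (dY/dX) · (X/Y)

dY/dX = 51·X²
At X = 19: dY/dX = 18411, Y = 116603

Elasticity = 18411 · (19 / 116603) = 3

Interpretation: for a small percentage change in X, the percentage change in Y is approximately 3.00 times as large.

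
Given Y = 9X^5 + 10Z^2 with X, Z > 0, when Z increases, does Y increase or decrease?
Y increases

Taking the partial derivative:
∂Y/∂Z = 20Z

∂Y/∂Z = 20Z > 0 (assuming positive values)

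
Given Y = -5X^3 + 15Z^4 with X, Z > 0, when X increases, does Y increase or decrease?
Y decreases

Taking the partial derivative:
∂Y/∂X = -15X^2

∂Y/∂X = -15X^2 < 0 (assuming positive values)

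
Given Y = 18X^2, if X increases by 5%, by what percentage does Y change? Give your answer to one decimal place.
10.3%

For Y = 18X^2:
If X → X(1 + 0.05)
Then Y → Y · (1 + 0.05)^2
     = Y · 1.1025

Percentage change = ((1 + 0.05)^2 − 1) × 100% ≈ 10.3%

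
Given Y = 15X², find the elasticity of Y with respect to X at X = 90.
Elasticity = 2

Elasticity = (dY/dX) · (X/Y)

dY/dX = 30·X
At X = 90: dY/dX = 2700, Y = 121500

Elasticity = 2700 · (90 / 121500) = 2

Interpretation: for a small percentage change in X, the percentage change in Y is approximately 2.00 times as large.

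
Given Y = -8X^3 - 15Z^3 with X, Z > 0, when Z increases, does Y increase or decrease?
Y decreases

Taking the partial derivative:
∂Y/∂Z = -45Z^2

∂Y/∂Z = -45Z^2 < 0 (assuming positive values)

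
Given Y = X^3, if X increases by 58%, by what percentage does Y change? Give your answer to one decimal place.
294.4%

For Y = X^3:
If X → X(1 + 0.58)
Then Y → Y · (1 + 0.58)^3
     ≈ Y · 3.9443

Percentage change = ((1 + 0.58)^3 − 1) × 100% ≈ 294.4%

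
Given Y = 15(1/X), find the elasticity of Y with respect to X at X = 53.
Elasticity = -1

Elasticity = (dY/dX) · (X/Y)

dY/dX = -15/X²
At X = 53: dY/dX = -15/2809, Y = 15/53

Elasticity = (-15/2809) · (53 / (15/53)) = -1

Interpretation: for a small percentage change in X, the percentage change in Y is approximately -1.00 times as large.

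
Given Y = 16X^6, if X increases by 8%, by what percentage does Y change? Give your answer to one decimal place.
58.7%

For Y = 16X^6:
If X → X(1 + 0.08)
Then Y → Y · (1 + 0.08)^6
     ≈ Y · 1.5869

Percentage change = ((1 + 0.08)^6 − 1) × 100% ≈ 58.7%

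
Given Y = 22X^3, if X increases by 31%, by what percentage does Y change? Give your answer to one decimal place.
124.8%

For Y = 22X^3:
If X → X(1 + 0.31)
Then Y → Y · (1 + 0.31)^3
     ≈ Y · 2.2481

Percentage change = ((1 + 0.31)^3 − 1) × 100% ≈ 124.8%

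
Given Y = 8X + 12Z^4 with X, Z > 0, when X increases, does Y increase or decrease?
Y increases

Taking the partial derivative:
∂Y/∂X = 8

∂Y/∂X = 8 > 0 (assuming positive values)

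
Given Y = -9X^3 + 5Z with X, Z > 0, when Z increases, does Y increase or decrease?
Y increases

Taking the partial derivative:
∂Y/∂Z = 5

∂Y/∂Z = 5 > 0 (assuming positive values)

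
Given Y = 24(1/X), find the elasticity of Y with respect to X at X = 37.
Elasticity = -1

Elasticity = (dY/dX) · (X/Y)

dY/dX = -24/X²
At X = 37: dY/dX = -24/1369, Y = 24/37

Elasticity = (-24/1369) · (37 / (24/37)) = -1

Interpretation: for a small percentage change in X, the percentage change in Y is approximately -1.00 times as large.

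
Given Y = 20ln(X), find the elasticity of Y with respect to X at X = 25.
Elasticity = 1/ln(25) ≈ 0.3107

Elasticity = (dY/dX) · (X/Y)

dY/dX = 20/X
At X = 25: dY/dX = 4/5, Y = 20·ln(25)

Elasticity = (4/5) · (25 / (20·ln(25))) = 1/ln(25) ≈ 0.3107

Interpretation: for a small percentage change in X, the percentage change in Y is approximately 0.31 times as large.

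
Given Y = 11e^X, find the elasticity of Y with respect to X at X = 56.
Elasticity = 56

Elasticity = (dY/dX) · (X/Y)

dY/dX = 11·e^X
At X = 56: dY/dX = 11·e^56, Y = 11·e^56

Elasticity = (11·e^56) · (56 / (11·e^56)) = 56

Interpretation: for a small percentage change in X, the percentage change in Y is approximately 56.00 times as large.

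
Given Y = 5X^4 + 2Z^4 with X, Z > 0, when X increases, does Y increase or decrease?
Y increases

Taking the partial derivative:
∂Y/∂X = 20X^3

∂Y/∂X = 20X^3 > 0 (assuming positive values)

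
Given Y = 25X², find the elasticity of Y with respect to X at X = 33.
Elasticity = 2

Elasticity = (dY/dX) · (X/Y)

dY/dX = 50·X
At X = 33: dY/dX = 1650, Y = 27225

Elasticity = 1650 · (33 / 27225) = 2

Interpretation: for a small percentage change in X, the percentage change in Y is approximately 2.00 times as large.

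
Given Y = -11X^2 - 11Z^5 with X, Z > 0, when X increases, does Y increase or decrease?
Y decreases

Taking the partial derivative:
∂Y/∂X = -22X

∂Y/∂X = -22X < 0 (assuming positive values)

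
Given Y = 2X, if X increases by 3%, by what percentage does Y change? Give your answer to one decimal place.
3.0%

For Y = 2X:
If X → X(1 + 0.03)
Then Y → Y · (1 + 0.03)^1
     = Y · 1.0300

Percentage change = ((1 + 0.03)^1 − 1) × 100% = 3.0%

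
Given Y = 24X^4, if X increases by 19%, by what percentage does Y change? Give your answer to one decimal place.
100.5%

For Y = 24X^4:
If X → X(1 + 0.19)
Then Y → Y · (1 + 0.19)^4
     ≈ Y · 2.0053

Percentage change = ((1 + 0.19)^4 − 1) × 100% ≈ 100.5%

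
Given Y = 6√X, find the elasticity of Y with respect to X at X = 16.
Elasticity = 1/2

Elasticity = (dY/dX) · (X/Y)

dY/dX = 3/√X
At X = 16: dY/dX = 3/4, Y = 24

Elasticity = (3/4) · (16 / 24) = 1/2

Interpretation: for a small percentage change in X, the percentage change in Y is approximately 0.50 times as large.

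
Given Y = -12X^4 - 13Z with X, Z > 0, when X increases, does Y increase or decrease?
Y decreases

Taking the partial derivative:
∂Y/∂X = -48X^3

∂Y/∂X = -48X^3 < 0 (assuming positive values)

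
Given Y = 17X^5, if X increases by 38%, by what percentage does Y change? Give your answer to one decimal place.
400.5%

For Y = 17X^5:
If X → X(1 + 0.38)
Then Y → Y · (1 + 0.38)^5
     ≈ Y · 5.0049

Percentage change = ((1 + 0.38)^5 − 1) × 100% ≈ 400.5%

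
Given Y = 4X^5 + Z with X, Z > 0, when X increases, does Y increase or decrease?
Y increases

Taking the partial derivative:
∂Y/∂X = 20X^4

∂Y/∂X = 20X^4 > 0 (assuming positive values)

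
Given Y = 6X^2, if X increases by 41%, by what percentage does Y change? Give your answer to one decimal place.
98.8%

For Y = 6X^2:
If X → X(1 + 0.41)
Then Y → Y · (1 + 0.41)^2
     = Y · 1.9881

Percentage change = ((1 + 0.41)^2 − 1) × 100% ≈ 98.8%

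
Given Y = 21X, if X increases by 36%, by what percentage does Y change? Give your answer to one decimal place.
36.0%

For Y = 21X:
If X → X(1 + 0.36)
Then Y → Y · (1 + 0.36)^1
     = Y · 1.3600

Percentage change = ((1 + 0.36)^1 − 1) × 100% = 36.0%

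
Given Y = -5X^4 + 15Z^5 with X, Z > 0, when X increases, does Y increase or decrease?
Y decreases

Taking the partial derivative:
∂Y/∂X = -20X^3

∂Y/∂X = -20X^3 < 0 (assuming positive values)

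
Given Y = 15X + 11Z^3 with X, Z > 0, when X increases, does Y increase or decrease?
Y increases

Taking the partial derivative:
∂Y/∂X = 15

∂Y/∂X = 15 > 0 (assuming positive values)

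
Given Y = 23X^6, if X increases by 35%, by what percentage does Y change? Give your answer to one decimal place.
505.3%

For Y = 23X^6:
If X → X(1 + 0.35)
Then Y → Y · (1 + 0.35)^6
     ≈ Y · 6.0534

Percentage change = ((1 + 0.35)^6 − 1) × 100% ≈ 505.3%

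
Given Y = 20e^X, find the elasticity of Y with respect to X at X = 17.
Elasticity = 17

Elasticity = (dY/dX) · (X/Y)

dY/dX = 20·e^X
At X = 17: dY/dX = 20·e^17, Y = 20·e^17

Elasticity = (20·e^17) · (17 / (20·e^17)) = 17

Interpretation: for a small percentage change in X, the percentage change in Y is approximately 17.00 times as large.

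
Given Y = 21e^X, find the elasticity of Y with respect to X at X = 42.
Elasticity = 42

Elasticity = (dY/dX) · (X/Y)

dY/dX = 21·e^X
At X = 42: dY/dX = 21·e^42, Y = 21·e^42

Elasticity = (21·e^42) · (42 / (21·e^42)) = 42

Interpretation: for a small percentage change in X, the percentage change in Y is approximately 42.00 times as large.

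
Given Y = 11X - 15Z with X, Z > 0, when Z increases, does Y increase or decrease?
Y decreases

Taking the partial derivative:
∂Y/∂Z = -15

∂Y/∂Z = -15 < 0 (assuming positive values)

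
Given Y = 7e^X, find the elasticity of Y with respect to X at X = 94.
Elasticity = 94

Elasticity = (dY/dX) · (X/Y)

dY/dX = 7·e^X
At X = 94: dY/dX = 7·e^94, Y = 7·e^94

Elasticity = (7·e^94) · (94 / (7·e^94)) = 94

Interpretation: for a small percentage change in X, the percentage change in Y is approximately 94.00 times as large.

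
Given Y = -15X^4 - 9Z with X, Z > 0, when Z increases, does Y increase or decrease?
Y decreases

Taking the partial derivative:
∂Y/∂Z = -9

∂Y/∂Z = -9 < 0 (assuming positive values)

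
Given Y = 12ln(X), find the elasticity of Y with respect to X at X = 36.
Elasticity = 1/ln(36) ≈ 0.2791

Elasticity = (dY/dX) · (X/Y)

dY/dX = 12/X
At X = 36: dY/dX = 1/3, Y = 12·ln(36)

Elasticity = (1/3) · (36 / (12·ln(36))) = 1/ln(36) ≈ 0.2791

Interpretation: for a small percentage change in X, the percentage change in Y is approximately 0.28 times as large.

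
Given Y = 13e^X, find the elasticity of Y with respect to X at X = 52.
Elasticity = 52

Elasticity = (dY/dX) · (X/Y)

dY/dX = 13·e^X
At X = 52: dY/dX = 13·e^52, Y = 13·e^52

Elasticity = (13·e^52) · (52 / (13·e^52)) = 52

Interpretation: for a small percentage change in X, the percentage change in Y is approximately 52.00 times as large.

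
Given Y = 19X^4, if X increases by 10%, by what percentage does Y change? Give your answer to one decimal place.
46.4%

For Y = 19X^4:
If X → X(1 + 0.1)
Then Y → Y · (1 + 0.1)^4
     = Y · 1.4641

Percentage change = ((1 + 0.1)^4 − 1) × 100% ≈ 46.4%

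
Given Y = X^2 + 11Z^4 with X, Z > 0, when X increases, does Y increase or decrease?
Y increases

Taking the partial derivative:
∂Y/∂X = 2X

∂Y/∂X = 2X > 0 (assuming positive values)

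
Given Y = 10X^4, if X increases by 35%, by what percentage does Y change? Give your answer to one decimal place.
232.2%

For Y = 10X^4:
If X → X(1 + 0.35)
Then Y → Y · (1 + 0.35)^4
     ≈ Y · 3.3215

Percentage change = ((1 + 0.35)^4 − 1) × 100% ≈ 232.2%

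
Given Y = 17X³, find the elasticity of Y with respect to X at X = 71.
Elasticity = 3

Elasticity = (dY/dX) · (X/Y)

dY/dX = 51·X²
At X = 71: dY/dX = 257091, Y = 6084487

Elasticity = 257091 · (71 / 6084487) = 3

Interpretation: for a small percentage change in X, the percentage change in Y is approximately 3.00 times as large.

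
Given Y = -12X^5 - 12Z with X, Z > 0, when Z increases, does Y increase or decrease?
Y decreases

Taking the partial derivative:
∂Y/∂Z = -12

∂Y/∂Z = -12 < 0 (assuming positive values)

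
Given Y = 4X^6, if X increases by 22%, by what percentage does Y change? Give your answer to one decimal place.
229.7%

For Y = 4X^6:
If X → X(1 + 0.22)
Then Y → Y · (1 + 0.22)^6
     ≈ Y · 3.2973

Percentage change = ((1 + 0.22)^6 − 1) × 100% ≈ 229.7%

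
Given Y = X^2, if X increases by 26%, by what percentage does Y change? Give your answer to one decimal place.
58.8%

For Y = X^2:
If X → X(1 + 0.26)
Then Y → Y · (1 + 0.26)^2
     = Y · 1.5876

Percentage change = ((1 + 0.26)^2 − 1) × 100% ≈ 58.8%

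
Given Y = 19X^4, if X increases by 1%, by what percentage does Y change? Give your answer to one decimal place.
4.1%

For Y = 19X^4:
If X → X(1 + 0.01)
Then Y → Y · (1 + 0.01)^4
     ≈ Y · 1.0406

Percentage change = ((1 + 0.01)^4 − 1) × 100% ≈ 4.1%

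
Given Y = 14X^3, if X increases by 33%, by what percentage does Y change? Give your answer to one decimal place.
135.3%

For Y = 14X^3:
If X → X(1 + 0.33)
Then Y → Y · (1 + 0.33)^3
     ≈ Y · 2.3526

Percentage change = ((1 + 0.33)^3 − 1) × 100% ≈ 135.3%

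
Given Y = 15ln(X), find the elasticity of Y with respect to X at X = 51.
Elasticity = 1/ln(51) ≈ 0.2543

Elasticity = (dY/dX) · (X/Y)

dY/dX = 15/X
At X = 51: dY/dX = 5/17, Y = 15·ln(51)

Elasticity = (5/17) · (51 / (15·ln(51))) = 1/ln(51) ≈ 0.2543

Interpretation: for a small percentage change in X, the percentage change in Y is approximately 0.25 times as large.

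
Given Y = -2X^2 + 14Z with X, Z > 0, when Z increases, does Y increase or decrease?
Y increases

Taking the partial derivative:
∂Y/∂Z = 14

∂Y/∂Z = 14 > 0 (assuming positive values)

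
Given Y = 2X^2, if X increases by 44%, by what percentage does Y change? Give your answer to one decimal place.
107.4%

For Y = 2X^2:
If X → X(1 + 0.44)
Then Y → Y · (1 + 0.44)^2
     = Y · 2.0736

Percentage change = ((1 + 0.44)^2 − 1) × 100% ≈ 107.4%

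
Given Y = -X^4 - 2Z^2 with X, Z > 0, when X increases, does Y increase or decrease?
Y decreases

Taking the partial derivative:
∂Y/∂X = -4X^3

∂Y/∂X = -4X^3 < 0 (assuming positive values)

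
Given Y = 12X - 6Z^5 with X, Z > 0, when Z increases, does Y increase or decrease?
Y decreases

Taking the partial derivative:
∂Y/∂Z = -30Z^4

∂Y/∂Z = -30Z^4 < 0 (assuming positive values)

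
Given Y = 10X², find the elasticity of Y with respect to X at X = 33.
Elasticity = 2

Elasticity = (dY/dX) · (X/Y)

dY/dX = 20·X
At X = 33: dY/dX = 660, Y = 10890

Elasticity = 660 · (33 / 10890) = 2

Interpretation: for a small percentage change in X, the percentage change in Y is approximately 2.00 times as large.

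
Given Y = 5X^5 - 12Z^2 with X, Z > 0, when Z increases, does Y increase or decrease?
Y decreases

Taking the partial derivative:
∂Y/∂Z = -24Z

∂Y/∂Z = -24Z < 0 (assuming positive values)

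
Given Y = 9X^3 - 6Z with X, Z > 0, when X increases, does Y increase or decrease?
Y increases

Taking the partial derivative:
∂Y/∂X = 27X^2

∂Y/∂X = 27X^2 > 0 (assuming positive values)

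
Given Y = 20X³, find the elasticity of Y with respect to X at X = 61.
Elasticity = 3

Elasticity = (dY/dX) · (X/Y)

dY/dX = 60·X²
At X = 61: dY/dX = 223260, Y = 4539620

Elasticity = 223260 · (61 / 4539620) = 3

Interpretation: for a small percentage change in X, the percentage change in Y is approximately 3.00 times as large.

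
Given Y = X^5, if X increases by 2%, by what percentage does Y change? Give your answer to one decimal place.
10.4%

For Y = X^5:
If X → X(1 + 0.02)
Then Y → Y · (1 + 0.02)^5
     ≈ Y · 1.1041

Percentage change = ((1 + 0.02)^5 − 1) × 100% ≈ 10.4%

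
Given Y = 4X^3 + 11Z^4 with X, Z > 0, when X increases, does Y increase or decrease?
Y increases

Taking the partial derivative:
∂Y/∂X = 12X^2

∂Y/∂X = 12X^2 > 0 (assuming positive values)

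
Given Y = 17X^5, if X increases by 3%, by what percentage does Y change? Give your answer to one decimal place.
15.9%

For Y = 17X^5:
If X → X(1 + 0.03)
Then Y → Y · (1 + 0.03)^5
     ≈ Y · 1.1593

Percentage change = ((1 + 0.03)^5 − 1) × 100% ≈ 15.9%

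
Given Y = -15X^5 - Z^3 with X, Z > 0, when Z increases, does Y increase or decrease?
Y decreases

Taking the partial derivative:
∂Y/∂Z = -3Z^2

∂Y/∂Z = -3Z^2 < 0 (assuming positive values)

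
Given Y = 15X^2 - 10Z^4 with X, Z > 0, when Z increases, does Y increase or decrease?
Y decreases

Taking the partial derivative:
∂Y/∂Z = -40Z^3

∂Y/∂Z = -40Z^3 < 0 (assuming positive values)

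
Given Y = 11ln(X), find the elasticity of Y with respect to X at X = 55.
Elasticity = 1/ln(55) ≈ 0.2495

Elasticity = (dY/dX) · (X/Y)

dY/dX = 11/X
At X = 55: dY/dX = 1/5, Y = 11·ln(55)

Elasticity = (1/5) · (55 / (11·ln(55))) = 1/ln(55) ≈ 0.2495

Interpretation: for a small percentage change in X, the percentage change in Y is approximately 0.25 times as large.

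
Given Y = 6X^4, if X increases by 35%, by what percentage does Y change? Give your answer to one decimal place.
232.2%

For Y = 6X^4:
If X → X(1 + 0.35)
Then Y → Y · (1 + 0.35)^4
     ≈ Y · 3.3215

Percentage change = ((1 + 0.35)^4 − 1) × 100% ≈ 232.2%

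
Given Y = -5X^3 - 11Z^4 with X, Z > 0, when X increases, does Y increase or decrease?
Y decreases

Taking the partial derivative:
∂Y/∂X = -15X^2

∂Y/∂X = -15X^2 < 0 (assuming positive values)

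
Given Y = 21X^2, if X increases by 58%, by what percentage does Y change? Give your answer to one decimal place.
149.6%

For Y = 21X^2:
If X → X(1 + 0.58)
Then Y → Y · (1 + 0.58)^2
     = Y · 2.4964

Percentage change = ((1 + 0.58)^2 − 1) × 100% ≈ 149.6%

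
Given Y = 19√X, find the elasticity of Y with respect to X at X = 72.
Elasticity = 1/2

Elasticity = (dY/dX) · (X/Y)

dY/dX = 19/(2·√X)
At X = 72: dY/dX = 19·√2/24, Y = 114·√2

Elasticity = (19·√2/24) · (72 / (114·√2)) = 1/2

Interpretation: for a small percentage change in X, the percentage change in Y is approximately 0.50 times as large.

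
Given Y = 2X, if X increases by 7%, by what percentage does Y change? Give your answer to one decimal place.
7.0%

For Y = 2X:
If X → X(1 + 0.07)
Then Y → Y · (1 + 0.07)^1
     = Y · 1.0700

Percentage change = ((1 + 0.07)^1 − 1) × 100% = 7.0%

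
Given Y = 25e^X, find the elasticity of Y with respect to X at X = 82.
Elasticity = 82

Elasticity = (dY/dX) · (X/Y)

dY/dX = 25·e^X
At X = 82: dY/dX = 25·e^82, Y = 25·e^82

Elasticity = (25·e^82) · (82 / (25·e^82)) = 82

Interpretation: for a small percentage change in X, the percentage change in Y is approximately 82.00 times as large.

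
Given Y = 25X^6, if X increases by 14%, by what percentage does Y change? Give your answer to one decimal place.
119.5%

For Y = 25X^6:
If X → X(1 + 0.14)
Then Y → Y · (1 + 0.14)^6
     ≈ Y · 2.1950

Percentage change = ((1 + 0.14)^6 − 1) × 100% ≈ 119.5%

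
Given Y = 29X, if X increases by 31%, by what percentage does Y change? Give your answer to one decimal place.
31.0%

For Y = 29X:
If X → X(1 + 0.31)
Then Y → Y · (1 + 0.31)^1
     = Y · 1.3100

Percentage change = ((1 + 0.31)^1 − 1) × 100% = 31.0%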